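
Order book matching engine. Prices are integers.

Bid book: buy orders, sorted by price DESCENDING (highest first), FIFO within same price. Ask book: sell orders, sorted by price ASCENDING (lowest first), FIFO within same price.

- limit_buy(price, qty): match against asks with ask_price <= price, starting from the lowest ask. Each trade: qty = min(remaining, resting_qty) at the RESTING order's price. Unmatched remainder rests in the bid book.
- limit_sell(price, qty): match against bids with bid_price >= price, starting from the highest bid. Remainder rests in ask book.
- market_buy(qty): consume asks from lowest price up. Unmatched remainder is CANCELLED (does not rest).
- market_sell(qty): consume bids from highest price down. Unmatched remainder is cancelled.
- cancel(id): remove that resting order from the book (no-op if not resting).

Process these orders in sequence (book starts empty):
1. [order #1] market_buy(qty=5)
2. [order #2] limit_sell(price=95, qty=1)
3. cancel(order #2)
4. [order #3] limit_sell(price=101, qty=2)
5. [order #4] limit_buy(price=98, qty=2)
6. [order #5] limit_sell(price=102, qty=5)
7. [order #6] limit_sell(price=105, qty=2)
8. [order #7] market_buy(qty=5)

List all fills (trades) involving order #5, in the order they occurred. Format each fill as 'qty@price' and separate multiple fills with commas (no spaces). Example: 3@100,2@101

After op 1 [order #1] market_buy(qty=5): fills=none; bids=[-] asks=[-]
After op 2 [order #2] limit_sell(price=95, qty=1): fills=none; bids=[-] asks=[#2:1@95]
After op 3 cancel(order #2): fills=none; bids=[-] asks=[-]
After op 4 [order #3] limit_sell(price=101, qty=2): fills=none; bids=[-] asks=[#3:2@101]
After op 5 [order #4] limit_buy(price=98, qty=2): fills=none; bids=[#4:2@98] asks=[#3:2@101]
After op 6 [order #5] limit_sell(price=102, qty=5): fills=none; bids=[#4:2@98] asks=[#3:2@101 #5:5@102]
After op 7 [order #6] limit_sell(price=105, qty=2): fills=none; bids=[#4:2@98] asks=[#3:2@101 #5:5@102 #6:2@105]
After op 8 [order #7] market_buy(qty=5): fills=#7x#3:2@101 #7x#5:3@102; bids=[#4:2@98] asks=[#5:2@102 #6:2@105]

Answer: 3@102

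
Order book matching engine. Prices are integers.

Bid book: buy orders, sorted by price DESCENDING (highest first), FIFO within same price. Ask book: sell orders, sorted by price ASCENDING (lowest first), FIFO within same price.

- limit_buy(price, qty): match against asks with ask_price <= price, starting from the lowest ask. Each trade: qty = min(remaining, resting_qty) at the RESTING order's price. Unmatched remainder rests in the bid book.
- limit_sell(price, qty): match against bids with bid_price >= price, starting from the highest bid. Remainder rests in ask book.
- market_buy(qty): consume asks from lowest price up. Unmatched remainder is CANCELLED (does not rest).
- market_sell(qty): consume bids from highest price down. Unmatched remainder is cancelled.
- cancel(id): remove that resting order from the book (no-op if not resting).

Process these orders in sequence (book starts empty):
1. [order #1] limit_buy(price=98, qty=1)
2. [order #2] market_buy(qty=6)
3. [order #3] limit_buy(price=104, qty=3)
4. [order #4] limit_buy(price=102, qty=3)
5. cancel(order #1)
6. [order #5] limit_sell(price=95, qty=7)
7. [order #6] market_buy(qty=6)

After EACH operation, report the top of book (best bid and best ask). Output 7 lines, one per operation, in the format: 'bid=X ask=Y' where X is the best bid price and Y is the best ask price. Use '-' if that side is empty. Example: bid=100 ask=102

After op 1 [order #1] limit_buy(price=98, qty=1): fills=none; bids=[#1:1@98] asks=[-]
After op 2 [order #2] market_buy(qty=6): fills=none; bids=[#1:1@98] asks=[-]
After op 3 [order #3] limit_buy(price=104, qty=3): fills=none; bids=[#3:3@104 #1:1@98] asks=[-]
After op 4 [order #4] limit_buy(price=102, qty=3): fills=none; bids=[#3:3@104 #4:3@102 #1:1@98] asks=[-]
After op 5 cancel(order #1): fills=none; bids=[#3:3@104 #4:3@102] asks=[-]
After op 6 [order #5] limit_sell(price=95, qty=7): fills=#3x#5:3@104 #4x#5:3@102; bids=[-] asks=[#5:1@95]
After op 7 [order #6] market_buy(qty=6): fills=#6x#5:1@95; bids=[-] asks=[-]

Answer: bid=98 ask=-
bid=98 ask=-
bid=104 ask=-
bid=104 ask=-
bid=104 ask=-
bid=- ask=95
bid=- ask=-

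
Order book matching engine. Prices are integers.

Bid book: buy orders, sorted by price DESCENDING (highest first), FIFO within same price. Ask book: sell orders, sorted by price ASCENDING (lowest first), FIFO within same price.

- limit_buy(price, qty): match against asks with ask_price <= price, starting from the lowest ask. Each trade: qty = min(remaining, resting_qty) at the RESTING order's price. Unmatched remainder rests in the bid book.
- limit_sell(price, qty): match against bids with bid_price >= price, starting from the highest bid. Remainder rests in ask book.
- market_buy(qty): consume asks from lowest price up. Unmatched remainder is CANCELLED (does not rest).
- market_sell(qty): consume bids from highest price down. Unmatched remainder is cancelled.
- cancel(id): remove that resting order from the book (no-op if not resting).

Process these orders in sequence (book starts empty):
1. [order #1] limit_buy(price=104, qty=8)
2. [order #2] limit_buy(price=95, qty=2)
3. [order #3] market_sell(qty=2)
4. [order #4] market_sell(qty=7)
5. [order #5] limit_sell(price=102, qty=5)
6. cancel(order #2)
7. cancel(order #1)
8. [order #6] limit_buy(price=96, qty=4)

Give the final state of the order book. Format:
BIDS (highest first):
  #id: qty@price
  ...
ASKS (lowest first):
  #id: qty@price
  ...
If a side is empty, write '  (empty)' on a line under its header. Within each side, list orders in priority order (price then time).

After op 1 [order #1] limit_buy(price=104, qty=8): fills=none; bids=[#1:8@104] asks=[-]
After op 2 [order #2] limit_buy(price=95, qty=2): fills=none; bids=[#1:8@104 #2:2@95] asks=[-]
After op 3 [order #3] market_sell(qty=2): fills=#1x#3:2@104; bids=[#1:6@104 #2:2@95] asks=[-]
After op 4 [order #4] market_sell(qty=7): fills=#1x#4:6@104 #2x#4:1@95; bids=[#2:1@95] asks=[-]
After op 5 [order #5] limit_sell(price=102, qty=5): fills=none; bids=[#2:1@95] asks=[#5:5@102]
After op 6 cancel(order #2): fills=none; bids=[-] asks=[#5:5@102]
After op 7 cancel(order #1): fills=none; bids=[-] asks=[#5:5@102]
After op 8 [order #6] limit_buy(price=96, qty=4): fills=none; bids=[#6:4@96] asks=[#5:5@102]

Answer: BIDS (highest first):
  #6: 4@96
ASKS (lowest first):
  #5: 5@102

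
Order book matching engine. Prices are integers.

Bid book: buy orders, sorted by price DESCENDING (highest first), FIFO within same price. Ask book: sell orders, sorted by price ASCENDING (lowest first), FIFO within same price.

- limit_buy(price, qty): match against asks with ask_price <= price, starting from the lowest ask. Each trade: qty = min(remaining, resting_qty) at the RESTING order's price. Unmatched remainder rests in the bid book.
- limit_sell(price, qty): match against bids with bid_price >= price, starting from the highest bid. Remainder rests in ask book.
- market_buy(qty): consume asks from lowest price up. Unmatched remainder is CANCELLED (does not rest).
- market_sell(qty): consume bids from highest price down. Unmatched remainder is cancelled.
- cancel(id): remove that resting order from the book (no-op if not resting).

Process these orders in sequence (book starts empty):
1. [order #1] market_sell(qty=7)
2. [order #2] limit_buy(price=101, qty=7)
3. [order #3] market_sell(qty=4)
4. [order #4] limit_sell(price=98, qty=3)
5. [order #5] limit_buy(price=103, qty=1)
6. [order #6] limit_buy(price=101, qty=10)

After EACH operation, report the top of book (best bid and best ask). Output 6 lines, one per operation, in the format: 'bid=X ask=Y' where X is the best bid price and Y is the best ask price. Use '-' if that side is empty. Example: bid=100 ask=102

After op 1 [order #1] market_sell(qty=7): fills=none; bids=[-] asks=[-]
After op 2 [order #2] limit_buy(price=101, qty=7): fills=none; bids=[#2:7@101] asks=[-]
After op 3 [order #3] market_sell(qty=4): fills=#2x#3:4@101; bids=[#2:3@101] asks=[-]
After op 4 [order #4] limit_sell(price=98, qty=3): fills=#2x#4:3@101; bids=[-] asks=[-]
After op 5 [order #5] limit_buy(price=103, qty=1): fills=none; bids=[#5:1@103] asks=[-]
After op 6 [order #6] limit_buy(price=101, qty=10): fills=none; bids=[#5:1@103 #6:10@101] asks=[-]

Answer: bid=- ask=-
bid=101 ask=-
bid=101 ask=-
bid=- ask=-
bid=103 ask=-
bid=103 ask=-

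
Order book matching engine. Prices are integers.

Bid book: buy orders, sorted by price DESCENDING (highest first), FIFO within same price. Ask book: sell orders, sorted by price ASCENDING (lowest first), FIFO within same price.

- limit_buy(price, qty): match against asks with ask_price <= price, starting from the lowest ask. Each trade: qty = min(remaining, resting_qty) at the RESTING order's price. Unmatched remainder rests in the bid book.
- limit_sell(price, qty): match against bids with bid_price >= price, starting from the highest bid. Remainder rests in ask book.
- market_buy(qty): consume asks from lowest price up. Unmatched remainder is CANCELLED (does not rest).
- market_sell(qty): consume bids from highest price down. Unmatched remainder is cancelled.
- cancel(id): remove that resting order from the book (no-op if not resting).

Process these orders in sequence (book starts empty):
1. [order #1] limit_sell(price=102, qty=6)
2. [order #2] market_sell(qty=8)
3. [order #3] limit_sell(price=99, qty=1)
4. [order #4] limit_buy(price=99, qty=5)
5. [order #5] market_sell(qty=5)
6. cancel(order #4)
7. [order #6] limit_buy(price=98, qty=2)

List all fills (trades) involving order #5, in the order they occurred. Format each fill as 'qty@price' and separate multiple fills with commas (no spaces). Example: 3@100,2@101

Answer: 4@99

Derivation:
After op 1 [order #1] limit_sell(price=102, qty=6): fills=none; bids=[-] asks=[#1:6@102]
After op 2 [order #2] market_sell(qty=8): fills=none; bids=[-] asks=[#1:6@102]
After op 3 [order #3] limit_sell(price=99, qty=1): fills=none; bids=[-] asks=[#3:1@99 #1:6@102]
After op 4 [order #4] limit_buy(price=99, qty=5): fills=#4x#3:1@99; bids=[#4:4@99] asks=[#1:6@102]
After op 5 [order #5] market_sell(qty=5): fills=#4x#5:4@99; bids=[-] asks=[#1:6@102]
After op 6 cancel(order #4): fills=none; bids=[-] asks=[#1:6@102]
After op 7 [order #6] limit_buy(price=98, qty=2): fills=none; bids=[#6:2@98] asks=[#1:6@102]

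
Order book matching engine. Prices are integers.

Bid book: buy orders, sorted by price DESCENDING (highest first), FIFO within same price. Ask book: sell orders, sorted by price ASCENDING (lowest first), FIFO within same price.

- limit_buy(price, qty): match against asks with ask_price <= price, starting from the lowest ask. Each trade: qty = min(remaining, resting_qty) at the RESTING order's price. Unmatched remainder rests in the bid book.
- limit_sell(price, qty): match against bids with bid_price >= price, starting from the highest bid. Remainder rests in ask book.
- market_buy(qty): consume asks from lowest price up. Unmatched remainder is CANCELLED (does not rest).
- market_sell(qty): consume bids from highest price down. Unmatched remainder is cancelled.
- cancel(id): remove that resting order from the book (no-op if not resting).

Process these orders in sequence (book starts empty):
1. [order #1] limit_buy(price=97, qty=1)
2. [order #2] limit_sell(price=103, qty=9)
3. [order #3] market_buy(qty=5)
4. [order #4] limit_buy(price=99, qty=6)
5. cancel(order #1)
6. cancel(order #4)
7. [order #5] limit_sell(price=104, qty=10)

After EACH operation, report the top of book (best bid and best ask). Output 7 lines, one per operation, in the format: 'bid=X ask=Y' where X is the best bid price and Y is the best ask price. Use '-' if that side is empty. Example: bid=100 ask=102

Answer: bid=97 ask=-
bid=97 ask=103
bid=97 ask=103
bid=99 ask=103
bid=99 ask=103
bid=- ask=103
bid=- ask=103

Derivation:
After op 1 [order #1] limit_buy(price=97, qty=1): fills=none; bids=[#1:1@97] asks=[-]
After op 2 [order #2] limit_sell(price=103, qty=9): fills=none; bids=[#1:1@97] asks=[#2:9@103]
After op 3 [order #3] market_buy(qty=5): fills=#3x#2:5@103; bids=[#1:1@97] asks=[#2:4@103]
After op 4 [order #4] limit_buy(price=99, qty=6): fills=none; bids=[#4:6@99 #1:1@97] asks=[#2:4@103]
After op 5 cancel(order #1): fills=none; bids=[#4:6@99] asks=[#2:4@103]
After op 6 cancel(order #4): fills=none; bids=[-] asks=[#2:4@103]
After op 7 [order #5] limit_sell(price=104, qty=10): fills=none; bids=[-] asks=[#2:4@103 #5:10@104]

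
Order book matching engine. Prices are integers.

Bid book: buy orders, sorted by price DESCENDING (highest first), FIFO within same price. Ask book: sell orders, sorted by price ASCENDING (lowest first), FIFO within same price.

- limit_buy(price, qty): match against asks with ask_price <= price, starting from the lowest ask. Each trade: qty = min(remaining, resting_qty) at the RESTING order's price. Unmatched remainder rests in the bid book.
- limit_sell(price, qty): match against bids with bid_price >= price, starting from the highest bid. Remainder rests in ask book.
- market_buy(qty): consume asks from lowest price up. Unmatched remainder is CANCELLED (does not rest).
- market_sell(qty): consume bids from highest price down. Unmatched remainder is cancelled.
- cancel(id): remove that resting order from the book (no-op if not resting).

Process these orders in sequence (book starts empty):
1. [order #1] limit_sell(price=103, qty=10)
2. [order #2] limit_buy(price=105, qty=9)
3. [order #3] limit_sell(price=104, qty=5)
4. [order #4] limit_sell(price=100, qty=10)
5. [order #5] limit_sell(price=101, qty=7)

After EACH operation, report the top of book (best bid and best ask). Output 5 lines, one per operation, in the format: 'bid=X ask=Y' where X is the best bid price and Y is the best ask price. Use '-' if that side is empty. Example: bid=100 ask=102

Answer: bid=- ask=103
bid=- ask=103
bid=- ask=103
bid=- ask=100
bid=- ask=100

Derivation:
After op 1 [order #1] limit_sell(price=103, qty=10): fills=none; bids=[-] asks=[#1:10@103]
After op 2 [order #2] limit_buy(price=105, qty=9): fills=#2x#1:9@103; bids=[-] asks=[#1:1@103]
After op 3 [order #3] limit_sell(price=104, qty=5): fills=none; bids=[-] asks=[#1:1@103 #3:5@104]
After op 4 [order #4] limit_sell(price=100, qty=10): fills=none; bids=[-] asks=[#4:10@100 #1:1@103 #3:5@104]
After op 5 [order #5] limit_sell(price=101, qty=7): fills=none; bids=[-] asks=[#4:10@100 #5:7@101 #1:1@103 #3:5@104]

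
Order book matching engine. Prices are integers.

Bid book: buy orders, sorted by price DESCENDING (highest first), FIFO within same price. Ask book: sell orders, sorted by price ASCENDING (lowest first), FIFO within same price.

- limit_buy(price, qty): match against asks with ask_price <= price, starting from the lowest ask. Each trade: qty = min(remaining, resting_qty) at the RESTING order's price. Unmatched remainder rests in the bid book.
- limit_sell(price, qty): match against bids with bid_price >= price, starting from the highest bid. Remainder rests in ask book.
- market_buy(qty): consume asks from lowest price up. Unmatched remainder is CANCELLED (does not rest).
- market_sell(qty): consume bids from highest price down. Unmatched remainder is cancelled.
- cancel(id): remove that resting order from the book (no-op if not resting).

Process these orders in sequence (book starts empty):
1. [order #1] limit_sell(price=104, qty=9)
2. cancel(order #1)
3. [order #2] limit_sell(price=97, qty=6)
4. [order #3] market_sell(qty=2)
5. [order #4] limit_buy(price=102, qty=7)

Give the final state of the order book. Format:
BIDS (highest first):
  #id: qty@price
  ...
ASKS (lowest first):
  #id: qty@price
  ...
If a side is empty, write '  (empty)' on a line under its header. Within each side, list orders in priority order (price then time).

Answer: BIDS (highest first):
  #4: 1@102
ASKS (lowest first):
  (empty)

Derivation:
After op 1 [order #1] limit_sell(price=104, qty=9): fills=none; bids=[-] asks=[#1:9@104]
After op 2 cancel(order #1): fills=none; bids=[-] asks=[-]
After op 3 [order #2] limit_sell(price=97, qty=6): fills=none; bids=[-] asks=[#2:6@97]
After op 4 [order #3] market_sell(qty=2): fills=none; bids=[-] asks=[#2:6@97]
After op 5 [order #4] limit_buy(price=102, qty=7): fills=#4x#2:6@97; bids=[#4:1@102] asks=[-]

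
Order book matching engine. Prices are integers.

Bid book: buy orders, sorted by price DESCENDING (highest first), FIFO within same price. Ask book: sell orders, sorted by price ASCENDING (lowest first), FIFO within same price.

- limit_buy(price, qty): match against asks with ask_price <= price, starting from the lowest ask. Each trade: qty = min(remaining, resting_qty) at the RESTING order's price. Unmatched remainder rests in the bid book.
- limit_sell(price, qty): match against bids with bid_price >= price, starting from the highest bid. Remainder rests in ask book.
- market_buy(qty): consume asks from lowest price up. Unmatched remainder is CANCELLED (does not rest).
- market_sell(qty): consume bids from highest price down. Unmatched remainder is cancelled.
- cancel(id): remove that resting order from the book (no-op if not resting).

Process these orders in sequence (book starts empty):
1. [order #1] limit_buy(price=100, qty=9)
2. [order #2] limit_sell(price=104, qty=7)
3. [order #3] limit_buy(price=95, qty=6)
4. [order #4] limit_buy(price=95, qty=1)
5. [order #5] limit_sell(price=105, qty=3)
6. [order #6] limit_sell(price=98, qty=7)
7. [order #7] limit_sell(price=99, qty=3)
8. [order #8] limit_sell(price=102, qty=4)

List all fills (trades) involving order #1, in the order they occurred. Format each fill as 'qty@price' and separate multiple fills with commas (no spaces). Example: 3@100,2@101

Answer: 7@100,2@100

Derivation:
After op 1 [order #1] limit_buy(price=100, qty=9): fills=none; bids=[#1:9@100] asks=[-]
After op 2 [order #2] limit_sell(price=104, qty=7): fills=none; bids=[#1:9@100] asks=[#2:7@104]
After op 3 [order #3] limit_buy(price=95, qty=6): fills=none; bids=[#1:9@100 #3:6@95] asks=[#2:7@104]
After op 4 [order #4] limit_buy(price=95, qty=1): fills=none; bids=[#1:9@100 #3:6@95 #4:1@95] asks=[#2:7@104]
After op 5 [order #5] limit_sell(price=105, qty=3): fills=none; bids=[#1:9@100 #3:6@95 #4:1@95] asks=[#2:7@104 #5:3@105]
After op 6 [order #6] limit_sell(price=98, qty=7): fills=#1x#6:7@100; bids=[#1:2@100 #3:6@95 #4:1@95] asks=[#2:7@104 #5:3@105]
After op 7 [order #7] limit_sell(price=99, qty=3): fills=#1x#7:2@100; bids=[#3:6@95 #4:1@95] asks=[#7:1@99 #2:7@104 #5:3@105]
After op 8 [order #8] limit_sell(price=102, qty=4): fills=none; bids=[#3:6@95 #4:1@95] asks=[#7:1@99 #8:4@102 #2:7@104 #5:3@105]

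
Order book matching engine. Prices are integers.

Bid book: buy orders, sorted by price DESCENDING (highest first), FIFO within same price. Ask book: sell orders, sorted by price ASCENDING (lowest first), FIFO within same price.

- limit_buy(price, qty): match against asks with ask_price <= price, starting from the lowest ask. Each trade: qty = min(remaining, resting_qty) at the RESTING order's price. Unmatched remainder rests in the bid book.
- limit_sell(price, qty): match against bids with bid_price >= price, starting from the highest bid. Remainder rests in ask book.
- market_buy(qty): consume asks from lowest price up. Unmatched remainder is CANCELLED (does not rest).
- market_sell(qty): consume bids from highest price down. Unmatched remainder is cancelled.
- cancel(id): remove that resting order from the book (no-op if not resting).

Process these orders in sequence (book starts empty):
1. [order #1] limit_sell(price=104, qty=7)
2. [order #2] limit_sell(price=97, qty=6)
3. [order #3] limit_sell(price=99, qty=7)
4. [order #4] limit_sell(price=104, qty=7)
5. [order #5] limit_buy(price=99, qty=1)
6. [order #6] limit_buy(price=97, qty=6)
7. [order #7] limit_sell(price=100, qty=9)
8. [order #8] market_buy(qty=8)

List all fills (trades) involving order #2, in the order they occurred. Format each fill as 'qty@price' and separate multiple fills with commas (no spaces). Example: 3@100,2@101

Answer: 1@97,5@97

Derivation:
After op 1 [order #1] limit_sell(price=104, qty=7): fills=none; bids=[-] asks=[#1:7@104]
After op 2 [order #2] limit_sell(price=97, qty=6): fills=none; bids=[-] asks=[#2:6@97 #1:7@104]
After op 3 [order #3] limit_sell(price=99, qty=7): fills=none; bids=[-] asks=[#2:6@97 #3:7@99 #1:7@104]
After op 4 [order #4] limit_sell(price=104, qty=7): fills=none; bids=[-] asks=[#2:6@97 #3:7@99 #1:7@104 #4:7@104]
After op 5 [order #5] limit_buy(price=99, qty=1): fills=#5x#2:1@97; bids=[-] asks=[#2:5@97 #3:7@99 #1:7@104 #4:7@104]
After op 6 [order #6] limit_buy(price=97, qty=6): fills=#6x#2:5@97; bids=[#6:1@97] asks=[#3:7@99 #1:7@104 #4:7@104]
After op 7 [order #7] limit_sell(price=100, qty=9): fills=none; bids=[#6:1@97] asks=[#3:7@99 #7:9@100 #1:7@104 #4:7@104]
After op 8 [order #8] market_buy(qty=8): fills=#8x#3:7@99 #8x#7:1@100; bids=[#6:1@97] asks=[#7:8@100 #1:7@104 #4:7@104]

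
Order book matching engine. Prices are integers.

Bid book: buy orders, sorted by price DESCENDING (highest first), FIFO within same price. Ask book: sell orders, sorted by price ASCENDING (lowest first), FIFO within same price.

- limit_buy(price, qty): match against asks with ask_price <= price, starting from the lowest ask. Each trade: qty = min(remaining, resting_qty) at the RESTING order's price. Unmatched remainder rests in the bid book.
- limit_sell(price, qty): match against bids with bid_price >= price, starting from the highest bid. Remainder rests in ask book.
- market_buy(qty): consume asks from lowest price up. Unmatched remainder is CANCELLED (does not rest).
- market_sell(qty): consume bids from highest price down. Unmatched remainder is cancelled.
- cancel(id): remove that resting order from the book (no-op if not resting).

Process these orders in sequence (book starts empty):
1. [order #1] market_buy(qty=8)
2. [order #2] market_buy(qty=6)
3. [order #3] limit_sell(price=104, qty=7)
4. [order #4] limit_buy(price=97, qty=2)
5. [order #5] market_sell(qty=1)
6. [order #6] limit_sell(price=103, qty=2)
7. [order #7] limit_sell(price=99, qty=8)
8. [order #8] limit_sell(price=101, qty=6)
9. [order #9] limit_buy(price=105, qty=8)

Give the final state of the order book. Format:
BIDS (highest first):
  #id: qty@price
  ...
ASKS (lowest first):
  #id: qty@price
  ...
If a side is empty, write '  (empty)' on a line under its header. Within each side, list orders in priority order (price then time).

After op 1 [order #1] market_buy(qty=8): fills=none; bids=[-] asks=[-]
After op 2 [order #2] market_buy(qty=6): fills=none; bids=[-] asks=[-]
After op 3 [order #3] limit_sell(price=104, qty=7): fills=none; bids=[-] asks=[#3:7@104]
After op 4 [order #4] limit_buy(price=97, qty=2): fills=none; bids=[#4:2@97] asks=[#3:7@104]
After op 5 [order #5] market_sell(qty=1): fills=#4x#5:1@97; bids=[#4:1@97] asks=[#3:7@104]
After op 6 [order #6] limit_sell(price=103, qty=2): fills=none; bids=[#4:1@97] asks=[#6:2@103 #3:7@104]
After op 7 [order #7] limit_sell(price=99, qty=8): fills=none; bids=[#4:1@97] asks=[#7:8@99 #6:2@103 #3:7@104]
After op 8 [order #8] limit_sell(price=101, qty=6): fills=none; bids=[#4:1@97] asks=[#7:8@99 #8:6@101 #6:2@103 #3:7@104]
After op 9 [order #9] limit_buy(price=105, qty=8): fills=#9x#7:8@99; bids=[#4:1@97] asks=[#8:6@101 #6:2@103 #3:7@104]

Answer: BIDS (highest first):
  #4: 1@97
ASKS (lowest first):
  #8: 6@101
  #6: 2@103
  #3: 7@104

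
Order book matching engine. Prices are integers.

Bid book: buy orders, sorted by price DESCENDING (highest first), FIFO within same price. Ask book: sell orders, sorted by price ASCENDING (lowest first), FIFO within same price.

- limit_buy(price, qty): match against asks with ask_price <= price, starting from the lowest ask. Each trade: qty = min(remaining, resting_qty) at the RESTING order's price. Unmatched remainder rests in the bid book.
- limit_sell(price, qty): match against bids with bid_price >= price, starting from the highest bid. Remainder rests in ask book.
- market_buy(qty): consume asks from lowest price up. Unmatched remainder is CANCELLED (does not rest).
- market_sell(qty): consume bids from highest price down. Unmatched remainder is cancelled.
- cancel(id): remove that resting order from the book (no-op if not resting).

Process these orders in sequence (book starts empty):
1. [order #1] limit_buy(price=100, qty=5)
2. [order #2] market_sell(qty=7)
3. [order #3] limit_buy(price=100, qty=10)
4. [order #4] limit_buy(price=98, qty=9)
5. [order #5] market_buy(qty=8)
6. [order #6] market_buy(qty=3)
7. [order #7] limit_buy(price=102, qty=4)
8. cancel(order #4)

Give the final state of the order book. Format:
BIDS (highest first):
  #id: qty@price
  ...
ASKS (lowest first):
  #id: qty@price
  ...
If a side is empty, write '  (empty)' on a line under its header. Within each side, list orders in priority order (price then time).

After op 1 [order #1] limit_buy(price=100, qty=5): fills=none; bids=[#1:5@100] asks=[-]
After op 2 [order #2] market_sell(qty=7): fills=#1x#2:5@100; bids=[-] asks=[-]
After op 3 [order #3] limit_buy(price=100, qty=10): fills=none; bids=[#3:10@100] asks=[-]
After op 4 [order #4] limit_buy(price=98, qty=9): fills=none; bids=[#3:10@100 #4:9@98] asks=[-]
After op 5 [order #5] market_buy(qty=8): fills=none; bids=[#3:10@100 #4:9@98] asks=[-]
After op 6 [order #6] market_buy(qty=3): fills=none; bids=[#3:10@100 #4:9@98] asks=[-]
After op 7 [order #7] limit_buy(price=102, qty=4): fills=none; bids=[#7:4@102 #3:10@100 #4:9@98] asks=[-]
After op 8 cancel(order #4): fills=none; bids=[#7:4@102 #3:10@100] asks=[-]

Answer: BIDS (highest first):
  #7: 4@102
  #3: 10@100
ASKS (lowest first):
  (empty)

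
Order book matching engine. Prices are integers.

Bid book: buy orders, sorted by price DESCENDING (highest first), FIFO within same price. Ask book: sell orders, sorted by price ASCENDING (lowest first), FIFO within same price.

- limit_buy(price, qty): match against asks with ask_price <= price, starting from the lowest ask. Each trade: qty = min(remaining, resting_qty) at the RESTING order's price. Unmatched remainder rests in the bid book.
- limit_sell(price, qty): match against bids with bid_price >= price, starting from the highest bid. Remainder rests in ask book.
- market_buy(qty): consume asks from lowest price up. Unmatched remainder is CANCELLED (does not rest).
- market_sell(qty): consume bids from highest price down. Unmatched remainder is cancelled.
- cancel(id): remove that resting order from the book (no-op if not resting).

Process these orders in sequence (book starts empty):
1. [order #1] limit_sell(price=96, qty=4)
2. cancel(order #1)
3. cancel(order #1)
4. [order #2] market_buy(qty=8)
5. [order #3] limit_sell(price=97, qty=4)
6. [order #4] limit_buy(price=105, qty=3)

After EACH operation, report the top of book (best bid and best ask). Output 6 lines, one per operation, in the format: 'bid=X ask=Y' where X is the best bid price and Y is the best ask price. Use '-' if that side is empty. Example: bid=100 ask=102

After op 1 [order #1] limit_sell(price=96, qty=4): fills=none; bids=[-] asks=[#1:4@96]
After op 2 cancel(order #1): fills=none; bids=[-] asks=[-]
After op 3 cancel(order #1): fills=none; bids=[-] asks=[-]
After op 4 [order #2] market_buy(qty=8): fills=none; bids=[-] asks=[-]
After op 5 [order #3] limit_sell(price=97, qty=4): fills=none; bids=[-] asks=[#3:4@97]
After op 6 [order #4] limit_buy(price=105, qty=3): fills=#4x#3:3@97; bids=[-] asks=[#3:1@97]

Answer: bid=- ask=96
bid=- ask=-
bid=- ask=-
bid=- ask=-
bid=- ask=97
bid=- ask=97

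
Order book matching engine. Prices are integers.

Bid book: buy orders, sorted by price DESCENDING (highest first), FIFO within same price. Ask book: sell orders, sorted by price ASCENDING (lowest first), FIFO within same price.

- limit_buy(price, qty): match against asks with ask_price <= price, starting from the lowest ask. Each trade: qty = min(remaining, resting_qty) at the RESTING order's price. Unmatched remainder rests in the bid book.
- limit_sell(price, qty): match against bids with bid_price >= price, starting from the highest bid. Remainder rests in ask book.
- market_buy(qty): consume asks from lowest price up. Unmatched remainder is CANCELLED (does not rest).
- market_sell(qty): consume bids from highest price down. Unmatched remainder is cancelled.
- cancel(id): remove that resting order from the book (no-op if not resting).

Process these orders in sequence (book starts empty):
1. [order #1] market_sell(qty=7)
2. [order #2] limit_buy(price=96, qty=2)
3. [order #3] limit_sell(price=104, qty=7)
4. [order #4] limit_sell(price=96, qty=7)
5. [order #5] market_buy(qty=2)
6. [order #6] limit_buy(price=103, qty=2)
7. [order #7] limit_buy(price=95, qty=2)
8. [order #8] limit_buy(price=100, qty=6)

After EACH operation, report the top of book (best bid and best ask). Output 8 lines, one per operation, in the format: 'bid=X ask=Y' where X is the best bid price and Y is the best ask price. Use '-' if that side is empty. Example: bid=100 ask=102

Answer: bid=- ask=-
bid=96 ask=-
bid=96 ask=104
bid=- ask=96
bid=- ask=96
bid=- ask=96
bid=95 ask=96
bid=100 ask=104

Derivation:
After op 1 [order #1] market_sell(qty=7): fills=none; bids=[-] asks=[-]
After op 2 [order #2] limit_buy(price=96, qty=2): fills=none; bids=[#2:2@96] asks=[-]
After op 3 [order #3] limit_sell(price=104, qty=7): fills=none; bids=[#2:2@96] asks=[#3:7@104]
After op 4 [order #4] limit_sell(price=96, qty=7): fills=#2x#4:2@96; bids=[-] asks=[#4:5@96 #3:7@104]
After op 5 [order #5] market_buy(qty=2): fills=#5x#4:2@96; bids=[-] asks=[#4:3@96 #3:7@104]
After op 6 [order #6] limit_buy(price=103, qty=2): fills=#6x#4:2@96; bids=[-] asks=[#4:1@96 #3:7@104]
After op 7 [order #7] limit_buy(price=95, qty=2): fills=none; bids=[#7:2@95] asks=[#4:1@96 #3:7@104]
After op 8 [order #8] limit_buy(price=100, qty=6): fills=#8x#4:1@96; bids=[#8:5@100 #7:2@95] asks=[#3:7@104]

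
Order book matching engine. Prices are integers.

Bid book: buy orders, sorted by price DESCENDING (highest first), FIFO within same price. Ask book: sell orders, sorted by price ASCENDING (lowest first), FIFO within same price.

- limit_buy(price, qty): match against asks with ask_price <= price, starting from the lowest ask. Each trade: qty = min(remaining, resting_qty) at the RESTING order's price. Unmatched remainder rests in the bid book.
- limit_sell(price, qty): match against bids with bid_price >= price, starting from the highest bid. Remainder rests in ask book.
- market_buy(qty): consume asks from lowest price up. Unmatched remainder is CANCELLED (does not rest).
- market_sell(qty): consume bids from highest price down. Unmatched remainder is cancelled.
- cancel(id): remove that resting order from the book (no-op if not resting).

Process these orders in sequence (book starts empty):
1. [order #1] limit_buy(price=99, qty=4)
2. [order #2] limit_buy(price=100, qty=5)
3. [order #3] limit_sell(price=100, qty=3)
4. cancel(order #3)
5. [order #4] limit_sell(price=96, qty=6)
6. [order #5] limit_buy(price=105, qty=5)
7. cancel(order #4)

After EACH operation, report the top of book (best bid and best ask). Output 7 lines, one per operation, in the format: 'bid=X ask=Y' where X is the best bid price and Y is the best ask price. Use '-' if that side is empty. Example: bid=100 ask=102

Answer: bid=99 ask=-
bid=100 ask=-
bid=100 ask=-
bid=100 ask=-
bid=- ask=-
bid=105 ask=-
bid=105 ask=-

Derivation:
After op 1 [order #1] limit_buy(price=99, qty=4): fills=none; bids=[#1:4@99] asks=[-]
After op 2 [order #2] limit_buy(price=100, qty=5): fills=none; bids=[#2:5@100 #1:4@99] asks=[-]
After op 3 [order #3] limit_sell(price=100, qty=3): fills=#2x#3:3@100; bids=[#2:2@100 #1:4@99] asks=[-]
After op 4 cancel(order #3): fills=none; bids=[#2:2@100 #1:4@99] asks=[-]
After op 5 [order #4] limit_sell(price=96, qty=6): fills=#2x#4:2@100 #1x#4:4@99; bids=[-] asks=[-]
After op 6 [order #5] limit_buy(price=105, qty=5): fills=none; bids=[#5:5@105] asks=[-]
After op 7 cancel(order #4): fills=none; bids=[#5:5@105] asks=[-]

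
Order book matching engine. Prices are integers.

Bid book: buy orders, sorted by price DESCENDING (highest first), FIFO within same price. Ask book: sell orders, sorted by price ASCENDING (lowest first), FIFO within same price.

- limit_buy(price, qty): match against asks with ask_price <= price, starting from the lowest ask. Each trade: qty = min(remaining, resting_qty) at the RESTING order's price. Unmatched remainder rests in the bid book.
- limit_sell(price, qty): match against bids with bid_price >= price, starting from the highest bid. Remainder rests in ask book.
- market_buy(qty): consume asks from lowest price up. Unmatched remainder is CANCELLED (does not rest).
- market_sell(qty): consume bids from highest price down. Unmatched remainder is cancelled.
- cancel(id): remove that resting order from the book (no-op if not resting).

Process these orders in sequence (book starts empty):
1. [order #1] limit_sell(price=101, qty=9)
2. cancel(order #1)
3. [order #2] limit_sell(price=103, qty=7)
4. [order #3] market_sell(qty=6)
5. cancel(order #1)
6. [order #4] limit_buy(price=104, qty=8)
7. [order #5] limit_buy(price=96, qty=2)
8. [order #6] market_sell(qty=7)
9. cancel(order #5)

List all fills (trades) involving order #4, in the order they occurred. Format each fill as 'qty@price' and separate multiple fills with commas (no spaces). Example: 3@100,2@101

After op 1 [order #1] limit_sell(price=101, qty=9): fills=none; bids=[-] asks=[#1:9@101]
After op 2 cancel(order #1): fills=none; bids=[-] asks=[-]
After op 3 [order #2] limit_sell(price=103, qty=7): fills=none; bids=[-] asks=[#2:7@103]
After op 4 [order #3] market_sell(qty=6): fills=none; bids=[-] asks=[#2:7@103]
After op 5 cancel(order #1): fills=none; bids=[-] asks=[#2:7@103]
After op 6 [order #4] limit_buy(price=104, qty=8): fills=#4x#2:7@103; bids=[#4:1@104] asks=[-]
After op 7 [order #5] limit_buy(price=96, qty=2): fills=none; bids=[#4:1@104 #5:2@96] asks=[-]
After op 8 [order #6] market_sell(qty=7): fills=#4x#6:1@104 #5x#6:2@96; bids=[-] asks=[-]
After op 9 cancel(order #5): fills=none; bids=[-] asks=[-]

Answer: 7@103,1@104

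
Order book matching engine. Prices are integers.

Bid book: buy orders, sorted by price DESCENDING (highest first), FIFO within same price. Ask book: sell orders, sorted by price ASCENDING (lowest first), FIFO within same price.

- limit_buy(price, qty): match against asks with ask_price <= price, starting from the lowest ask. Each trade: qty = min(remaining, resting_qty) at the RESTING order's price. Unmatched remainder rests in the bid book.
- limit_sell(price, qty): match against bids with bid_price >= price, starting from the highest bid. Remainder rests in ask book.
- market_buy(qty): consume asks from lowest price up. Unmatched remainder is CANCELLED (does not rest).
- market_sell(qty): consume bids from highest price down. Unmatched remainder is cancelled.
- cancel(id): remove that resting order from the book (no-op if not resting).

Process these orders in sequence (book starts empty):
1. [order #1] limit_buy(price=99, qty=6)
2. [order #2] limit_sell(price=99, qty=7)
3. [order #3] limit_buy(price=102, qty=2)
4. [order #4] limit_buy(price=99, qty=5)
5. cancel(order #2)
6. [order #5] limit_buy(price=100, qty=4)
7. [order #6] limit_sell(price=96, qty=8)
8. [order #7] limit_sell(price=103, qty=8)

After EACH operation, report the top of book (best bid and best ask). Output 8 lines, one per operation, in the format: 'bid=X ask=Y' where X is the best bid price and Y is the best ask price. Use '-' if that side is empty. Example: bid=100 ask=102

After op 1 [order #1] limit_buy(price=99, qty=6): fills=none; bids=[#1:6@99] asks=[-]
After op 2 [order #2] limit_sell(price=99, qty=7): fills=#1x#2:6@99; bids=[-] asks=[#2:1@99]
After op 3 [order #3] limit_buy(price=102, qty=2): fills=#3x#2:1@99; bids=[#3:1@102] asks=[-]
After op 4 [order #4] limit_buy(price=99, qty=5): fills=none; bids=[#3:1@102 #4:5@99] asks=[-]
After op 5 cancel(order #2): fills=none; bids=[#3:1@102 #4:5@99] asks=[-]
After op 6 [order #5] limit_buy(price=100, qty=4): fills=none; bids=[#3:1@102 #5:4@100 #4:5@99] asks=[-]
After op 7 [order #6] limit_sell(price=96, qty=8): fills=#3x#6:1@102 #5x#6:4@100 #4x#6:3@99; bids=[#4:2@99] asks=[-]
After op 8 [order #7] limit_sell(price=103, qty=8): fills=none; bids=[#4:2@99] asks=[#7:8@103]

Answer: bid=99 ask=-
bid=- ask=99
bid=102 ask=-
bid=102 ask=-
bid=102 ask=-
bid=102 ask=-
bid=99 ask=-
bid=99 ask=103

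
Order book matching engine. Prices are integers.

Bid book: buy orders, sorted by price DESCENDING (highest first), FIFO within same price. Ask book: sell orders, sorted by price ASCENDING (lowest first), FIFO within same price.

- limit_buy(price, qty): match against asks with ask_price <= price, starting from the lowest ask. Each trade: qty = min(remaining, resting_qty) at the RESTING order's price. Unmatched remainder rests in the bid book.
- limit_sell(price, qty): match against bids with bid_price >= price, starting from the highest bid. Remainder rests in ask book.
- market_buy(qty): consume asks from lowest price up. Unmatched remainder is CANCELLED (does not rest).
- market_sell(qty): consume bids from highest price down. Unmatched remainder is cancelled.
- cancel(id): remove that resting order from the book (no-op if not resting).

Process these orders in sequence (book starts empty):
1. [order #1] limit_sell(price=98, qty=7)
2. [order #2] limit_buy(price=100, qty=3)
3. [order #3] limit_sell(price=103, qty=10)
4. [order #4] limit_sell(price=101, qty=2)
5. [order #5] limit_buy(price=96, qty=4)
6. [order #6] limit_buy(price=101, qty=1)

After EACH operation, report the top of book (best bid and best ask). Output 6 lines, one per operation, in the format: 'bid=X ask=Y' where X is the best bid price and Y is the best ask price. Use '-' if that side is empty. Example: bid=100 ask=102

Answer: bid=- ask=98
bid=- ask=98
bid=- ask=98
bid=- ask=98
bid=96 ask=98
bid=96 ask=98

Derivation:
After op 1 [order #1] limit_sell(price=98, qty=7): fills=none; bids=[-] asks=[#1:7@98]
After op 2 [order #2] limit_buy(price=100, qty=3): fills=#2x#1:3@98; bids=[-] asks=[#1:4@98]
After op 3 [order #3] limit_sell(price=103, qty=10): fills=none; bids=[-] asks=[#1:4@98 #3:10@103]
After op 4 [order #4] limit_sell(price=101, qty=2): fills=none; bids=[-] asks=[#1:4@98 #4:2@101 #3:10@103]
After op 5 [order #5] limit_buy(price=96, qty=4): fills=none; bids=[#5:4@96] asks=[#1:4@98 #4:2@101 #3:10@103]
After op 6 [order #6] limit_buy(price=101, qty=1): fills=#6x#1:1@98; bids=[#5:4@96] asks=[#1:3@98 #4:2@101 #3:10@103]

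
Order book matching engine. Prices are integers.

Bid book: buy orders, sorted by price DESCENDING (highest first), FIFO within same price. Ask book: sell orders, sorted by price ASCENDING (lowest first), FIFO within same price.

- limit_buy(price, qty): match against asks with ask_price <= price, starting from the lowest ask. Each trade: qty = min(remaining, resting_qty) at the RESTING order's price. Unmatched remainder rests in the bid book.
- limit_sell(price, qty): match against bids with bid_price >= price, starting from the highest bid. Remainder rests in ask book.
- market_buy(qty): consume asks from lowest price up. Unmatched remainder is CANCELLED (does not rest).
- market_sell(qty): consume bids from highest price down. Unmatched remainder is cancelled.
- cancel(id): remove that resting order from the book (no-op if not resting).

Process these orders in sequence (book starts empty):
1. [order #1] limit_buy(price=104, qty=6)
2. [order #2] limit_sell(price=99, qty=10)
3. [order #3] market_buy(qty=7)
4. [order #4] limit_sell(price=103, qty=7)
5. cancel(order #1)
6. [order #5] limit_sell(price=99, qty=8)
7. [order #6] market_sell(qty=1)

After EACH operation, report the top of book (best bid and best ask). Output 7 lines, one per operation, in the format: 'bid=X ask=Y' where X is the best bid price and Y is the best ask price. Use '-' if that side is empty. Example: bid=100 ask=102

After op 1 [order #1] limit_buy(price=104, qty=6): fills=none; bids=[#1:6@104] asks=[-]
After op 2 [order #2] limit_sell(price=99, qty=10): fills=#1x#2:6@104; bids=[-] asks=[#2:4@99]
After op 3 [order #3] market_buy(qty=7): fills=#3x#2:4@99; bids=[-] asks=[-]
After op 4 [order #4] limit_sell(price=103, qty=7): fills=none; bids=[-] asks=[#4:7@103]
After op 5 cancel(order #1): fills=none; bids=[-] asks=[#4:7@103]
After op 6 [order #5] limit_sell(price=99, qty=8): fills=none; bids=[-] asks=[#5:8@99 #4:7@103]
After op 7 [order #6] market_sell(qty=1): fills=none; bids=[-] asks=[#5:8@99 #4:7@103]

Answer: bid=104 ask=-
bid=- ask=99
bid=- ask=-
bid=- ask=103
bid=- ask=103
bid=- ask=99
bid=- ask=99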